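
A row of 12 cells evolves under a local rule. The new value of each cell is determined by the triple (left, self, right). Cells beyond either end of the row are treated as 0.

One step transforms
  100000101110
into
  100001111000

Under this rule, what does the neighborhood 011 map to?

1

At position 8 the neighborhood is 011; the next row has 1 there.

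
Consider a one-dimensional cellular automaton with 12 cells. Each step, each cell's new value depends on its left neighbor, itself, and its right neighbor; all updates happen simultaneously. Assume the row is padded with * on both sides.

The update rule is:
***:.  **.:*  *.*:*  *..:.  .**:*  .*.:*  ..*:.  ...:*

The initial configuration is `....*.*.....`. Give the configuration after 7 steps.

.****.*.***.

step 1: .**.***.***.
step 2: *****.***.**
step 3: ....***.***.
step 4: .**.*.***.**
step 5: *******.***.
step 6: ......***.**
step 7: .****.*.***.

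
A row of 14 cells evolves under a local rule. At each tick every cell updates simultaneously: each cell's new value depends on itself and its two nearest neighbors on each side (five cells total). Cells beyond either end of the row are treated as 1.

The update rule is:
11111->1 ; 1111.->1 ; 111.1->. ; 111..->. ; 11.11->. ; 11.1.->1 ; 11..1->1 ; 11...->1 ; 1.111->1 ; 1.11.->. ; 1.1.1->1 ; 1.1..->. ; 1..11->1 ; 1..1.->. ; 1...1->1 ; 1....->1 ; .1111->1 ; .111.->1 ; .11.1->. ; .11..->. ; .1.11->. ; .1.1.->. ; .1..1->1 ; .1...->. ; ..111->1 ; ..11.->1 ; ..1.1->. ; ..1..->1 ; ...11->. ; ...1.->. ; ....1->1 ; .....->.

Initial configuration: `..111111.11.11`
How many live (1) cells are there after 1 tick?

9

tick 1: 1111111.....11
count of 1: 9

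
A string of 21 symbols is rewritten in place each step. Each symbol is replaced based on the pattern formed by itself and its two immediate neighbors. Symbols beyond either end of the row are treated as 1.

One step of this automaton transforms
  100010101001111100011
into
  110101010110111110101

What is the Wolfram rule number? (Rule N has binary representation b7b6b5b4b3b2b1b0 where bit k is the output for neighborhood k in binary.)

242

position 12: 111 → 1  (bit 7 = 1)
position 0: 110 → 1  (bit 6 = 1)
position 5: 101 → 1  (bit 5 = 1)
position 1: 100 → 1  (bit 4 = 1)
position 11: 011 → 0  (bit 3 = 0)
position 4: 010 → 0  (bit 2 = 0)
position 3: 001 → 1  (bit 1 = 1)
position 2: 000 → 0  (bit 0 = 0)
bits b7..b0 = 11110010 = 242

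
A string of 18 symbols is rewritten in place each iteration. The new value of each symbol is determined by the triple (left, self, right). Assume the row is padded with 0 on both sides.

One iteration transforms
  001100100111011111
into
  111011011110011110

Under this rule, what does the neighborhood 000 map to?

At position 0 the neighborhood is 000; the next row has 1 there.

1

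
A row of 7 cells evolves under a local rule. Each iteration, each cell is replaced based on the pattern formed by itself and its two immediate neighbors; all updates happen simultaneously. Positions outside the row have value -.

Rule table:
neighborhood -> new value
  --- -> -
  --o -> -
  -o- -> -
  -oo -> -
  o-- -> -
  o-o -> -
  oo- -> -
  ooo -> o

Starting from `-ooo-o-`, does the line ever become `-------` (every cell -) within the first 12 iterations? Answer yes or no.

iteration 1: --o----
iteration 2: -------
all cells are - at iteration 2

yes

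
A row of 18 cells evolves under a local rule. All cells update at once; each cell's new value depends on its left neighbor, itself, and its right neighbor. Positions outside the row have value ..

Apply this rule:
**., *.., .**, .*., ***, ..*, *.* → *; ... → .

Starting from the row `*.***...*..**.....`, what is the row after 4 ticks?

******.*******....
***************...
****************..
*****************.

*****************.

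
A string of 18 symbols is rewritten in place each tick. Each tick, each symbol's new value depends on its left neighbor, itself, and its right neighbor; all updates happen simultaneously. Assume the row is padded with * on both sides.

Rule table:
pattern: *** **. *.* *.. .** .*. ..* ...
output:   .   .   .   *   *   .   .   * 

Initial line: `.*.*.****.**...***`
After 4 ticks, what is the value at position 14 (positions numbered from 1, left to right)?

.....*....*.**.*..
****..***...*...*.
....*.*..**..**...
***....*.*.*.*.**.
position 14 holds *

*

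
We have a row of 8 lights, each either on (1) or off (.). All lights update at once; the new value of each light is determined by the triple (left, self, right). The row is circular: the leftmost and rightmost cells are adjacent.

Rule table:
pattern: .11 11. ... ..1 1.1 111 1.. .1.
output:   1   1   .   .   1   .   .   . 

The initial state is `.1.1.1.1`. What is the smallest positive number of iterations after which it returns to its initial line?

1.1.1.1.
.1.1.1.1

2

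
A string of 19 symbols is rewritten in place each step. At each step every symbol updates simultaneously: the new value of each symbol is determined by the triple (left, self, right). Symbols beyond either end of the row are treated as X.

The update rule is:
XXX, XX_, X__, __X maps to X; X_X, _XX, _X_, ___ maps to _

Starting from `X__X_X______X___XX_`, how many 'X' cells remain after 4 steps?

9

XXX___X____X_X_X_X_
XXXX_X_X__X________
XXXX____XX_X______X
XXXXX__X_X__X____X_
count of X: 9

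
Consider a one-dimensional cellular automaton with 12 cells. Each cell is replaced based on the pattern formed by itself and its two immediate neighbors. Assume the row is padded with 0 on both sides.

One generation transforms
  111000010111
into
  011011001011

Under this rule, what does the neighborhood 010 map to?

At position 7 the neighborhood is 010; the next row has 0 there.

0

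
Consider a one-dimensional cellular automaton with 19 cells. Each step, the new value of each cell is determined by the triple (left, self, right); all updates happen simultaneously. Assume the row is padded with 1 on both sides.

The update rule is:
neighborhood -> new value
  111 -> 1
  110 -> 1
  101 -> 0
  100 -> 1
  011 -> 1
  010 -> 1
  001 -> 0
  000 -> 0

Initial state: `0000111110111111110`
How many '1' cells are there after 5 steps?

1000111110111111110
1100111110111111110
1110111110111111110
1110111110111111110  (fixed point — unchanged through step 5)
count of 1: 16

16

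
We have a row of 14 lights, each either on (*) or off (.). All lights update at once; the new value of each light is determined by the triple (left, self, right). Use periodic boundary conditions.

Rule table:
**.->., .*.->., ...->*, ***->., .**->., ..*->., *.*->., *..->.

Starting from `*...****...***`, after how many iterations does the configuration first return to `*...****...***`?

iteration 1: ..*......*....
iteration 2: *...****...***

2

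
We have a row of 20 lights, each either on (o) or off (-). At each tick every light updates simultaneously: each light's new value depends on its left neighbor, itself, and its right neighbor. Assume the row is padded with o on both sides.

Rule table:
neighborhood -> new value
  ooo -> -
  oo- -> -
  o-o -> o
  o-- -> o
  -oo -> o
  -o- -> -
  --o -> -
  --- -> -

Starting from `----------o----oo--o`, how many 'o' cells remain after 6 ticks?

o----------o---o-o-o
-o----------o---o-oo
o-o----------o---oo-
-o-o----------o--o-o
o-o-o----------o--oo
-o-o-o----------o-o-
count of o: 5

5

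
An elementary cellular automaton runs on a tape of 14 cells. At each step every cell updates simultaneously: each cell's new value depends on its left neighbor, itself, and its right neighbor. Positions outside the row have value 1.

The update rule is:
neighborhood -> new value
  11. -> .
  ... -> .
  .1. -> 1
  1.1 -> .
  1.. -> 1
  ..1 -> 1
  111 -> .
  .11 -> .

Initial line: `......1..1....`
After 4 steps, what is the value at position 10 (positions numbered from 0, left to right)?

1

1....111111..1
.1..1......11.
.11111....1...
......1..111.1
position 10 holds 1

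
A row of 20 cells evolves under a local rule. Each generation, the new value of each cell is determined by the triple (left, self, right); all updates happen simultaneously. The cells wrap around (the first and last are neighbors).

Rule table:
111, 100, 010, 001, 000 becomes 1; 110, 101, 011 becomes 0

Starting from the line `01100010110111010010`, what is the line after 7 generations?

10011110000010011111
01101101111111101111
00000000111111000110
11111111011110111001
11111110001100010110
01111101110011110000
10111000101101101111

10111000101101101111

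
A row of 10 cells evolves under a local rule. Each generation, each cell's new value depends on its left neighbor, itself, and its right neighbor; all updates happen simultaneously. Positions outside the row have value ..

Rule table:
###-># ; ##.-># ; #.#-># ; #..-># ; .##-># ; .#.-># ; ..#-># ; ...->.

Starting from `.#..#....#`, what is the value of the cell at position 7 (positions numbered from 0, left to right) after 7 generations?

#

######..##
##########
##########  (fixed point — unchanged through generation 7)
position 7 holds #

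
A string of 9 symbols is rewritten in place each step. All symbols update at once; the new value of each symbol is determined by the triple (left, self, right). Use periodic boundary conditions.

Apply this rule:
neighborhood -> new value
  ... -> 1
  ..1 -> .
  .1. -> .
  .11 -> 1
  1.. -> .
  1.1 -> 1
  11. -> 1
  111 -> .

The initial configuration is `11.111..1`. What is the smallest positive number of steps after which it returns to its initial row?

14

step 1: .111.1..1
step 2: 11.11....
step 3: 11111.11.
step 4: 1...11111
step 5: 1.1.1....
step 6: .1.1..11.
step 7: ..1...11.
step 8: 1...1.11.
step 9: ..1..1111
step 10: .....1..1
step 11: .111.....
step 12: .1.1.1111
step 13: 1.1.11..1
step 14: 11.111..1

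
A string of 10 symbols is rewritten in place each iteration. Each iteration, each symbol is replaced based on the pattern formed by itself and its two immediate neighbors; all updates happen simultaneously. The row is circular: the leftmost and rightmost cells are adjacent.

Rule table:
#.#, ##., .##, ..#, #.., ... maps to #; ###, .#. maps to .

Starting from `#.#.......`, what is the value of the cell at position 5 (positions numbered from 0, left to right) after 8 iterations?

.#.#######
#.##.....#
##########
..........
##########  (repeats iteration 3; period 2)
iteration 8: ..........
position 5 holds .

.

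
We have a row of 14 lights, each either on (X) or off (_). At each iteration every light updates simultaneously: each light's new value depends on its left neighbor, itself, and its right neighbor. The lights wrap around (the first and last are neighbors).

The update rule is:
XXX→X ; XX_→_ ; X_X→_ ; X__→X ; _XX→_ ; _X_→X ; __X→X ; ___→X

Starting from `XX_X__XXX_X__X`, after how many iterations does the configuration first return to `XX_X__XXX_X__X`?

7

X__XXX_X__XXX_
XXX_X__XXX_X__
_X__XXX_X__XXX
_XXX_X__XXX_X_
X_X__XXX_X__XX
__XXX_X__XXX_X
XX_X__XXX_X__X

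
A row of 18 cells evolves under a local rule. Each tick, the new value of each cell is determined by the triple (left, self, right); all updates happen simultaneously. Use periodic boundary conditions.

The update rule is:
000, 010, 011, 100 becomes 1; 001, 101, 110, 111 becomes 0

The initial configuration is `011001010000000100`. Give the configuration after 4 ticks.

tick 1: 010101011111110111
tick 2: 010101010000000100
tick 3: 010101011111110111  (repeats tick 1; period 2)
tick 4: 010101010000000100

010101010000000100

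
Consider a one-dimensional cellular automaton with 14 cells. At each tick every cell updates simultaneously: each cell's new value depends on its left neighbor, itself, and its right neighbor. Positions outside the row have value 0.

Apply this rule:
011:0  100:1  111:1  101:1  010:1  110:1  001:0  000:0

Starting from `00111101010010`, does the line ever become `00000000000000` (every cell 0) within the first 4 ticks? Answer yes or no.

no

00011111111011
00001111111101
00000111111111
00000011111111
tick 4 is 00000011111111, still not uniform 0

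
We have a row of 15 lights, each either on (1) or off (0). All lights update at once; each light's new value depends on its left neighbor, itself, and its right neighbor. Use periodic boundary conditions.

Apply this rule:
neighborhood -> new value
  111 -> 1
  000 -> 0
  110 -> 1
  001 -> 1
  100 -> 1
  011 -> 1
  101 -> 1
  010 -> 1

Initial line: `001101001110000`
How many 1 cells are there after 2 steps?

13

011111111111000
111111111111100
count of 1: 13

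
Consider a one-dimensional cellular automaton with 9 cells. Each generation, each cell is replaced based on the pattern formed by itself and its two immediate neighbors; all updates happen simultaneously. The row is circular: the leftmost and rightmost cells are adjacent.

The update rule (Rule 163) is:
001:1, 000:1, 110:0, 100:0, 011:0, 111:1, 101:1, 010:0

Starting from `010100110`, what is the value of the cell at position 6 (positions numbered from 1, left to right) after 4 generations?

generation 1: 101001000
generation 2: 010010011
generation 3: 100100100
generation 4: 001001001
position 6 holds 1

1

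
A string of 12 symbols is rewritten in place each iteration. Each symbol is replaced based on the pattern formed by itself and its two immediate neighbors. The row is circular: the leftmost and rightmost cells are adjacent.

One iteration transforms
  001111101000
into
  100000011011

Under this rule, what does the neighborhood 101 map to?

At position 7 the neighborhood is 101; the next row has 1 there.

1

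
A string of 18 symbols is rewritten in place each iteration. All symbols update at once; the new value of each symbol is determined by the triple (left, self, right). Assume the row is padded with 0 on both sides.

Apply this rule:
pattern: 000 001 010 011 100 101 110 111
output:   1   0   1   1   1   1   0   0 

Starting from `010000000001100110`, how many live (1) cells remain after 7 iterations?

7

011111111101010101
010000000011111111
011111111010000000
010000000111111111
011111110100000000
010000001111111111
011111101000000000
count of 1: 7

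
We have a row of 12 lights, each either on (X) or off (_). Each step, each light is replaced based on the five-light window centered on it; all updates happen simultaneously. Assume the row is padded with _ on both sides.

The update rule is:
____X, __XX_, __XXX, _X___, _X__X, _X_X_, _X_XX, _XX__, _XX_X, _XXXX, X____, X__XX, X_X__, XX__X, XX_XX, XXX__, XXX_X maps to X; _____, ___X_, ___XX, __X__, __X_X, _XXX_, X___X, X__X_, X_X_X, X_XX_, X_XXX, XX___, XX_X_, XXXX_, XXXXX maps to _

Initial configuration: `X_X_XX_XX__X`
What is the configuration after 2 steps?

__X_X_XX_X_X

_X_X_XX_XX__
__X_X_XX_X_X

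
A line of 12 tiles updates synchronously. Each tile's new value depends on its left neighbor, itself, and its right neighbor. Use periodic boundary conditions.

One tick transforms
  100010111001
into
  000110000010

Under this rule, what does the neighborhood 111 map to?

At position 7 the neighborhood is 111; the next row has 0 there.

0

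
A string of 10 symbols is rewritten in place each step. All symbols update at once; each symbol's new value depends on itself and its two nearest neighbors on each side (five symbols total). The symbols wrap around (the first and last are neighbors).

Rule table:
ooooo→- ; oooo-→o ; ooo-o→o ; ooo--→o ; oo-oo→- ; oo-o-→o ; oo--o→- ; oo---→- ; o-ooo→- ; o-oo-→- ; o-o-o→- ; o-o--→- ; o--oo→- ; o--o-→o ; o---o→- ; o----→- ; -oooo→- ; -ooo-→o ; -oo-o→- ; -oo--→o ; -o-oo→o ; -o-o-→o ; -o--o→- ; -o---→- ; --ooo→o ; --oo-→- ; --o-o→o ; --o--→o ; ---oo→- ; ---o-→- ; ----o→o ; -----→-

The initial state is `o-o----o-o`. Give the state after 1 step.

-o---o-oo-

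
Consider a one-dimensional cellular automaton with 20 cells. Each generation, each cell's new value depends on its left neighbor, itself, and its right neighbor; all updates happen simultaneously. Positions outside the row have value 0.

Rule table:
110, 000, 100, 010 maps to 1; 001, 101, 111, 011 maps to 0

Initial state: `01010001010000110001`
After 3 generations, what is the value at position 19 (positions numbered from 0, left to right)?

generation 1: 01011101011110011101
generation 2: 01000101000011000101
generation 3: 01110101111001110101
position 19 holds 1

1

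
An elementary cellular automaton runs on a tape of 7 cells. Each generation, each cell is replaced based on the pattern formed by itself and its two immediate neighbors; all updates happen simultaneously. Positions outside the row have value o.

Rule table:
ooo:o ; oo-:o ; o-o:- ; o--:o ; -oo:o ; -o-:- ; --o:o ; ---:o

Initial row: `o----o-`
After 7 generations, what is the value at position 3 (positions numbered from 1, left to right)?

generation 1: ooooo--
generation 2: ooooooo
generation 3: ooooooo  (fixed point — unchanged through generation 7)
position 3 holds o

o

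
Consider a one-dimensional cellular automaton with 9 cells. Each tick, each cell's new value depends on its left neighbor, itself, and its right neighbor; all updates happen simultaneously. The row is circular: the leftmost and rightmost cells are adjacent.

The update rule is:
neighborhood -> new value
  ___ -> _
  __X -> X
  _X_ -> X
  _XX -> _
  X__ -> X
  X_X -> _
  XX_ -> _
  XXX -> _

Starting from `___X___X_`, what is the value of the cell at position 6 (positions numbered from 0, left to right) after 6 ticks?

X

__XXX_XXX
XX_______
__X_____X
XXXX___XX
____X_X__
___XX_XX_
position 6 holds X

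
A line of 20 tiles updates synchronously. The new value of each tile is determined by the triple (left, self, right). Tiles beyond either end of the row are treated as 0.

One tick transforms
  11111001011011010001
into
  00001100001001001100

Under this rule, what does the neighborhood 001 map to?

0

At position 6 the neighborhood is 001; the next row has 0 there.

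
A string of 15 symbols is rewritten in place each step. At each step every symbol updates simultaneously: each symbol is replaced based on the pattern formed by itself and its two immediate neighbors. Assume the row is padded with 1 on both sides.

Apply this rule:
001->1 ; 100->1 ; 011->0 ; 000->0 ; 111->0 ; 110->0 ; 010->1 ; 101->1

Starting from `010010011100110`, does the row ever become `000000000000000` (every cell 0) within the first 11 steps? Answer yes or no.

step 1: 111111100011001
step 2: 000000010100110
step 3: 100000111111001
step 4: 010001000000110
step 5: 111011100001001
step 6: 000100010011110
step 7: 101110111100001
step 8: 010001000010010
step 9: 111011100111111
step 10: 000100011000000
step 11: 101110100100001
step 11 is 101110100100001, still not uniform 0

no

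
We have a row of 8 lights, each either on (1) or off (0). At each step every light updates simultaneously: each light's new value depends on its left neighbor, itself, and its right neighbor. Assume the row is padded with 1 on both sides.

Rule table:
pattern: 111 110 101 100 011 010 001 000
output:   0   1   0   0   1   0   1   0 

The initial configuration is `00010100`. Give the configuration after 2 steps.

01000011

step 1: 00100001
step 2: 01000011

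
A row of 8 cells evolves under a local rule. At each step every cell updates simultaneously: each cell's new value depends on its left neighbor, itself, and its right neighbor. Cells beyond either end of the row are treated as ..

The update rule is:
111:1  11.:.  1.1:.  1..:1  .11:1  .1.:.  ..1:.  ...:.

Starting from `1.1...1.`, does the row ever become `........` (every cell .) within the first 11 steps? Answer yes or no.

yes

step 1: ...1...1
step 2: ....1...
step 3: .....1..
step 4: ......1.
step 5: .......1
step 6: ........
all cells are . at step 6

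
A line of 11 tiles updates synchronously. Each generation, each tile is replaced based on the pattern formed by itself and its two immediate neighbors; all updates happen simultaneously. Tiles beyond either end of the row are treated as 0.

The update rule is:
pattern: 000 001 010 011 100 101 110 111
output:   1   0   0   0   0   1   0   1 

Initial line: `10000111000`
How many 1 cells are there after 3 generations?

00110010011
10000000000
00111111111
count of 1: 9

9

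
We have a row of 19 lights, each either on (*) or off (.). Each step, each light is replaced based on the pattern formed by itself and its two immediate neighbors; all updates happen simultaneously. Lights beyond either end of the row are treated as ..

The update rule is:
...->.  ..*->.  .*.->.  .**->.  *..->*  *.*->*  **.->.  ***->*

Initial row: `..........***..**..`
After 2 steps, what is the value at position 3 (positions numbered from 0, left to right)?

...........*.*...*.
............*.*...*
position 3 holds .

.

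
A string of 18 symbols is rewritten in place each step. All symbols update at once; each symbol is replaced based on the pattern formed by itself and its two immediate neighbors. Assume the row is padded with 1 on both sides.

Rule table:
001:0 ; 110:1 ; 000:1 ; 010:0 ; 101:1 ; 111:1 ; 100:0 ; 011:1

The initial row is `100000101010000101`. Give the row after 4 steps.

111111001001110011

101110010100110011
111110001000110011
111110100010110011
111111001001110011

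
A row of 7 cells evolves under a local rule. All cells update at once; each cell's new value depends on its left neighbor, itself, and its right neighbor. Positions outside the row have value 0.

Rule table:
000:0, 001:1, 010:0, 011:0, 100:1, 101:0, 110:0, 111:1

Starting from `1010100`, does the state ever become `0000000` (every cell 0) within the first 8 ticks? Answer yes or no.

0000010
0000101
0001000
0010100
0100010
1010101
0000000
all cells are 0 at tick 7

yes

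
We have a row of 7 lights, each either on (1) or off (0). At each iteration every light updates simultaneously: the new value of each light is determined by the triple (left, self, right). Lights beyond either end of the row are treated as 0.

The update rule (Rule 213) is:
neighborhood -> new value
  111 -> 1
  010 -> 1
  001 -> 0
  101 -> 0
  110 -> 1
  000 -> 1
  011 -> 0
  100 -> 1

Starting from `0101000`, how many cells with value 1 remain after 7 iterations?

4

0101111
0100111
0110011
0011001
1001101
1100101
0110101
count of 1: 4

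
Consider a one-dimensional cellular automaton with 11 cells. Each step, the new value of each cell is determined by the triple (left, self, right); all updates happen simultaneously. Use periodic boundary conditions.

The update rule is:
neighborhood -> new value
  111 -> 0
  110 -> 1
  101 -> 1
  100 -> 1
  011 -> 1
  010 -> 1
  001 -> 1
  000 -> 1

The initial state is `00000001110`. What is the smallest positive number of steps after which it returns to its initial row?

11111111011
00000001110

2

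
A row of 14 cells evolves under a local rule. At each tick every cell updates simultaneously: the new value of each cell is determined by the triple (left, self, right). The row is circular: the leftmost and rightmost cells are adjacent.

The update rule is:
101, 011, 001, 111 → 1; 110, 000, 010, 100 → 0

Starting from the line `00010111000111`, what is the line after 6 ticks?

11000111000101

tick 1: 00101110001110
tick 2: 01011100011100
tick 3: 10111000111000
tick 4: 01110001110001
tick 5: 11100011100010
tick 6: 11000111000101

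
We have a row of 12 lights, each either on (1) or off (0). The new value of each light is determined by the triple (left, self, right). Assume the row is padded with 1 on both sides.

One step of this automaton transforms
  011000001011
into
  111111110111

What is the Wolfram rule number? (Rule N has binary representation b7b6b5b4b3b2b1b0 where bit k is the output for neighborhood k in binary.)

251

position 11: 111 → 1  (bit 7 = 1)
position 2: 110 → 1  (bit 6 = 1)
position 0: 101 → 1  (bit 5 = 1)
position 3: 100 → 1  (bit 4 = 1)
position 1: 011 → 1  (bit 3 = 1)
position 8: 010 → 0  (bit 2 = 0)
position 7: 001 → 1  (bit 1 = 1)
position 4: 000 → 1  (bit 0 = 1)
bits b7..b0 = 11111011 = 251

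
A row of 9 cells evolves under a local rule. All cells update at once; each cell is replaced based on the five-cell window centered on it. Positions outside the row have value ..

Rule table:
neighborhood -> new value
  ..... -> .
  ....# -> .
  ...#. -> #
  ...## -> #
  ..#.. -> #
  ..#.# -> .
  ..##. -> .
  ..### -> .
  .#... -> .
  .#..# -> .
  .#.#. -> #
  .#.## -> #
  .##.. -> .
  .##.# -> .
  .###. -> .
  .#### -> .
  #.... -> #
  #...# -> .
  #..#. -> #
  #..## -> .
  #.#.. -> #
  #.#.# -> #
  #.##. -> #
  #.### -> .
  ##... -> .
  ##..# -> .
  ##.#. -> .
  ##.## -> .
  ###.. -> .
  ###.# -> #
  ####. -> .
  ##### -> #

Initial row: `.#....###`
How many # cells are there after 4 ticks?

##.#.#...
...###.#.
..#..#.#.
.##.#.##.
count of #: 5

5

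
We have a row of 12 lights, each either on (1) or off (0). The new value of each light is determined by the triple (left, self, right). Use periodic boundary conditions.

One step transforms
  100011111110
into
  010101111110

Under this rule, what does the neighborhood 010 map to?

At position 0 the neighborhood is 010; the next row has 0 there.

0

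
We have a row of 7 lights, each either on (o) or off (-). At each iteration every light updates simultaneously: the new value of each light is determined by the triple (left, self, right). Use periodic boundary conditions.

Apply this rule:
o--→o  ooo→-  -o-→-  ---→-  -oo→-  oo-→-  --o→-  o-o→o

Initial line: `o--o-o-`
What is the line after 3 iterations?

iteration 1: -o--o-o
iteration 2: o-o--o-
iteration 3: -o-o--o

-o-o--o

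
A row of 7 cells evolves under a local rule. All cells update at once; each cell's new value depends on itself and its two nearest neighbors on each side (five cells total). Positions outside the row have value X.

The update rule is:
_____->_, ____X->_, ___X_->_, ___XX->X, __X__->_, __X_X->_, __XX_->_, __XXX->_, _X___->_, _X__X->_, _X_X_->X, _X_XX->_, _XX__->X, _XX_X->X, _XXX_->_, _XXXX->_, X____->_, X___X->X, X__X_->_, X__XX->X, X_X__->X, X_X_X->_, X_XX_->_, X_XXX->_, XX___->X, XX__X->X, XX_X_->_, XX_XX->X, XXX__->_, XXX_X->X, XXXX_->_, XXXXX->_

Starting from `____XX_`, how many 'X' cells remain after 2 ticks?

tick 1: X__X_XX
tick 2: _X_____
count of X: 1

1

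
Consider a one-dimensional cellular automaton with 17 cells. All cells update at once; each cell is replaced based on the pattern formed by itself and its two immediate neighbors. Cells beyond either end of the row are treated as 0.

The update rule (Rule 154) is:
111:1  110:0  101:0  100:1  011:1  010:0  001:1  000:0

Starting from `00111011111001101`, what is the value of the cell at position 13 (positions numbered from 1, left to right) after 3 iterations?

01110011110111000
11101111100110100
11001111011100010
position 13 holds 0

0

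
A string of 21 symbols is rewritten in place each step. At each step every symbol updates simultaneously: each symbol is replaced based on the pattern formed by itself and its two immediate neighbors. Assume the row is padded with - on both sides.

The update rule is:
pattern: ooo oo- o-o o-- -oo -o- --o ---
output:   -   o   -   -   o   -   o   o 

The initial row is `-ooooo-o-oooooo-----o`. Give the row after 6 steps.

oo-oo-oooooo-o--o-o--

oo---o---o----o-oooo-
oo-oo--oo--ooo--o--o-
oo-oo-ooo-oo-o-o--o--
oo-oo-o-o-oo-----o--o
oo-oo-----oo-oooo--o-
oo-oo-oooooo-o--o-o--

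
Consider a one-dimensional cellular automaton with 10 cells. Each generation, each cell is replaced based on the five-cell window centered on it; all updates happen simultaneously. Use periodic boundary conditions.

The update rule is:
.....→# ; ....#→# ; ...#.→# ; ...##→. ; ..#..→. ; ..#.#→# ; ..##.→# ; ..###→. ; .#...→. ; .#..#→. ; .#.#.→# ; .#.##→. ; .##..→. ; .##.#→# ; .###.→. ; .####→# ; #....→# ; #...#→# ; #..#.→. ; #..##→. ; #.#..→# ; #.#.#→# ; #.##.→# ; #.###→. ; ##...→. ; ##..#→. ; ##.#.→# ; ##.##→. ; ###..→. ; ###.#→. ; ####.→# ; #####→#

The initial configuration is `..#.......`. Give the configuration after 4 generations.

generation 1: ##..######
generation 2: #....#####
generation 3: ..##..####
generation 4: ..#....##.

..#....##.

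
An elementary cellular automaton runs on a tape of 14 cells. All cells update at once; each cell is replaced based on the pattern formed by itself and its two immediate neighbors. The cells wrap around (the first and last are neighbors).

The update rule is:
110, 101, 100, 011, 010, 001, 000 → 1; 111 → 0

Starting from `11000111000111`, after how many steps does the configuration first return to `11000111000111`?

2

01111101111100
11000111000111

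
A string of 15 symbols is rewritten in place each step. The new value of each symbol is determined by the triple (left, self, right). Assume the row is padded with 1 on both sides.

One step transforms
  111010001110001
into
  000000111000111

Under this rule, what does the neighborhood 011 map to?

1

At position 8 the neighborhood is 011; the next row has 1 there.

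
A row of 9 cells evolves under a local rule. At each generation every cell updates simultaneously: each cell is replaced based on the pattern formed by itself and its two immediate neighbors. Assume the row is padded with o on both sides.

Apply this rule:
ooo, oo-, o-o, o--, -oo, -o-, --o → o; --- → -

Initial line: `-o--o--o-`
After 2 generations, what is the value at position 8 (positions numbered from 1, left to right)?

o

ooooooooo
ooooooooo
position 8 holds o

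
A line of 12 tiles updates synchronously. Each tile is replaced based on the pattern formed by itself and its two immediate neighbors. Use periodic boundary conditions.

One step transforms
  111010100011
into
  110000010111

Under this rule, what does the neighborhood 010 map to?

0

At position 4 the neighborhood is 010; the next row has 0 there.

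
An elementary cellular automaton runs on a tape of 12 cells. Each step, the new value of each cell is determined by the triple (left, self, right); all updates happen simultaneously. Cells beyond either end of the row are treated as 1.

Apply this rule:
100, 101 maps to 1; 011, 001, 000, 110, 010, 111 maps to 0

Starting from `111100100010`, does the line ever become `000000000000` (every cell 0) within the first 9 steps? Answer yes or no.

000010010001
100001001000
010000100100
101000010010
010100001001
101010000100
010101000010
101010100001
010101010000
step 9 is 010101010000, still not uniform 0

no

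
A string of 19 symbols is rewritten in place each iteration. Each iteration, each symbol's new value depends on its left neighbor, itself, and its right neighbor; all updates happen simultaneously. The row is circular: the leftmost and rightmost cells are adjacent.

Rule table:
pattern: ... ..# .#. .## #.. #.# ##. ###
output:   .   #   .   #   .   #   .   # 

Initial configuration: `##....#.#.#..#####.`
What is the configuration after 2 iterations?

iteration 1: #....#.#.#..#####.#
iteration 2: ....#.#.#..#####.##

....#.#.#..#####.##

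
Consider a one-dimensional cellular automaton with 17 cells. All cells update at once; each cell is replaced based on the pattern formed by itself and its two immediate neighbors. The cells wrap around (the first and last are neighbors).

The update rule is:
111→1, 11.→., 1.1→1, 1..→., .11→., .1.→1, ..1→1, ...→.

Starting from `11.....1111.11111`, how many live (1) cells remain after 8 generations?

11

1.....1.11.1.1111
.....111..111.111
....1.1..1.1.1.1.
...1111.11111111.
..1.11.1.111111..
.111..111.1111...
1.1..1.1.1.11....
111.1111111.....1
count of 1: 11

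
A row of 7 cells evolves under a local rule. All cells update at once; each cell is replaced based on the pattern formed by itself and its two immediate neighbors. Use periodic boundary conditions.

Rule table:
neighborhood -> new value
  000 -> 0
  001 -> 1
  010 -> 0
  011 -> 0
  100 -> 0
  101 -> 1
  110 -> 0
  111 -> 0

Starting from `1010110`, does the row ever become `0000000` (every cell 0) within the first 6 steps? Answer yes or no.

no

0101001
1010010
0100101
1001010
0010101
0101010
step 6 is 0101010, still not uniform 0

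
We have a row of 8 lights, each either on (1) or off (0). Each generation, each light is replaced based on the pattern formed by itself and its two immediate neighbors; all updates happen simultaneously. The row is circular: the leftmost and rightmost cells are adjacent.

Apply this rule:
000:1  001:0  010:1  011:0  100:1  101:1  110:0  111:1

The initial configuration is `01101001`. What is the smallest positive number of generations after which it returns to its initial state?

8

generation 1: 10011101
generation 2: 01001010
generation 3: 01101111
generation 4: 10010110
generation 5: 11011001
generation 6: 10100100
generation 7: 11110110
generation 8: 01101001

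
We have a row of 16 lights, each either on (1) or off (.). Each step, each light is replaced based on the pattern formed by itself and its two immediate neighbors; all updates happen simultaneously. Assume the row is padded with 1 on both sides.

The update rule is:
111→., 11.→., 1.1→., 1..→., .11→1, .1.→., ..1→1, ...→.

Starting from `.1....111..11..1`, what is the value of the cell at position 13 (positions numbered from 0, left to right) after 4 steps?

.

.....11...11..11
....11...11..11.
...11...11..11..
..11...11..11..1
position 13 holds .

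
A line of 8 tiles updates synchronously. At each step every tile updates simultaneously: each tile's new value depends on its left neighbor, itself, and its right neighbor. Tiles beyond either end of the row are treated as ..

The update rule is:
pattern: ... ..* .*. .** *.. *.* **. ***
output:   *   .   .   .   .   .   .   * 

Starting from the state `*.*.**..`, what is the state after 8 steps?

..******

.......*
******..
.****..*
..**....
*....***
..**..*.
*.......
..******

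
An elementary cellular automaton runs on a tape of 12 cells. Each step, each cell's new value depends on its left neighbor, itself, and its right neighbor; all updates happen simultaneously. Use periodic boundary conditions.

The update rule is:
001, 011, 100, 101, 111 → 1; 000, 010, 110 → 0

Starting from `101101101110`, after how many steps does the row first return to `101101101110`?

12

step 1: 011011011101
step 2: 110110111010
step 3: 101101110101
step 4: 011011101011
step 5: 110111010110
step 6: 101110101101
step 7: 011101011011
step 8: 111010110110
step 9: 110101101101
step 10: 101011011011
step 11: 010110110111
step 12: 101101101110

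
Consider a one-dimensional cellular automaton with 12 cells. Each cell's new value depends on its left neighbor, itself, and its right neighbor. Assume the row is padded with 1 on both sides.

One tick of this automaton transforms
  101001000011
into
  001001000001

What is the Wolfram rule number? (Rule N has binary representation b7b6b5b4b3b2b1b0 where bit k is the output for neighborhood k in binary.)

132

position 11: 111 → 1  (bit 7 = 1)
position 0: 110 → 0  (bit 6 = 0)
position 1: 101 → 0  (bit 5 = 0)
position 3: 100 → 0  (bit 4 = 0)
position 10: 011 → 0  (bit 3 = 0)
position 2: 010 → 1  (bit 2 = 1)
position 4: 001 → 0  (bit 1 = 0)
position 7: 000 → 0  (bit 0 = 0)
bits b7..b0 = 10000100 = 132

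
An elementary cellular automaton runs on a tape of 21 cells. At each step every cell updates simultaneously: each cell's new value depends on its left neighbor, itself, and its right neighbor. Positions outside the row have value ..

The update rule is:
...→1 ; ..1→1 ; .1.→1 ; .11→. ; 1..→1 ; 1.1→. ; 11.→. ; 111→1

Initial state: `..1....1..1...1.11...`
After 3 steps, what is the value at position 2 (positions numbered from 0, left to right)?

step 1: 111111111111111...111
step 2: .1111111111111.111.1.
step 3: 1.11111111111...1..11
position 2 holds 1

1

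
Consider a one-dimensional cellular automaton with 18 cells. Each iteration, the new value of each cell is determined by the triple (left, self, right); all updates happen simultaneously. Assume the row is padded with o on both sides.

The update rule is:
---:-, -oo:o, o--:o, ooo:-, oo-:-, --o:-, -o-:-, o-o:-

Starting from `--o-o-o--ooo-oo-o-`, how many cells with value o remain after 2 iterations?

3

o------o-o---o----
-o--------o---o---
count of o: 3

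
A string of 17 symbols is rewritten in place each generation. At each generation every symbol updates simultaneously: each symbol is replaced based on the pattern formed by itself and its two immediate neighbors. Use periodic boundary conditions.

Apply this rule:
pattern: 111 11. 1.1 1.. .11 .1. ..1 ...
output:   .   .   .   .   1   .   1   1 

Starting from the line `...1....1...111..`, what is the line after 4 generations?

111..111..111...1
....11...11...111
.1111..111..111..
11....11...11...1

11....11...11...1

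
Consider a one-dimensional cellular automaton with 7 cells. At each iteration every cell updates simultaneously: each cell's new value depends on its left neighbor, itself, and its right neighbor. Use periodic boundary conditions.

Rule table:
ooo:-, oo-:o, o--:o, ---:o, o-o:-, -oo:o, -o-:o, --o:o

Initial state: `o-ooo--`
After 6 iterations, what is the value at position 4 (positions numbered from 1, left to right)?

o-o-ooo
o-o-o--
o-o-ooo  (repeats iteration 1; period 2)
iteration 6: o-o-o--
position 4 holds -

-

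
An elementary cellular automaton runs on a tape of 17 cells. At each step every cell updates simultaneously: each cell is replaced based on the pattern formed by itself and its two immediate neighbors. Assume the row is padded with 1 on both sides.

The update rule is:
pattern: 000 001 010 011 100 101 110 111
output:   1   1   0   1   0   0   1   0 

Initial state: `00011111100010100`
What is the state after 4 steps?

01111000010100011

01110000101100001
01010111001101111
00000101011101000
01111000010100011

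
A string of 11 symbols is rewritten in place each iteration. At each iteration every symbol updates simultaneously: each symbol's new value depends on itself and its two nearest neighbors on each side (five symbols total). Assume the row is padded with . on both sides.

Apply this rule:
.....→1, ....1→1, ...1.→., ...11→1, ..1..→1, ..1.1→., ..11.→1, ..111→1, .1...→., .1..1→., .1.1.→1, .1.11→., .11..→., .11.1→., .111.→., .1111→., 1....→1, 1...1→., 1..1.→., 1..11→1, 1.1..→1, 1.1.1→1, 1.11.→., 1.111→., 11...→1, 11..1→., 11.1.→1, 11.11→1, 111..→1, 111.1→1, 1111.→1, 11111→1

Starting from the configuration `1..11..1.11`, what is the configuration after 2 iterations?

1.11.......
....1111111

....1111111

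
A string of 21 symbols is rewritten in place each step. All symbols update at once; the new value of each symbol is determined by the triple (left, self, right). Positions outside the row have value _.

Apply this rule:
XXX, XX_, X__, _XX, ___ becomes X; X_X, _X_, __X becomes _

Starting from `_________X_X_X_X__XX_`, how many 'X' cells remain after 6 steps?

XXXXXXXX________X_XXX
XXXXXXXXXXXXXXX___XXX
XXXXXXXXXXXXXXXXX_XXX
XXXXXXXXXXXXXXXXX_XXX  (fixed point — unchanged through step 6)
count of X: 20

20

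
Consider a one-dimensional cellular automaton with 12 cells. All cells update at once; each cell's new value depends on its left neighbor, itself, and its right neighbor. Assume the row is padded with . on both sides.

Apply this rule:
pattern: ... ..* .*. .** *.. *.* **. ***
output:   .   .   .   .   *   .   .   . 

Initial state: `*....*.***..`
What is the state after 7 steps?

.*........*.
..*........*
...*........
....*.......
.....*......
......*.....
.......*....

.......*....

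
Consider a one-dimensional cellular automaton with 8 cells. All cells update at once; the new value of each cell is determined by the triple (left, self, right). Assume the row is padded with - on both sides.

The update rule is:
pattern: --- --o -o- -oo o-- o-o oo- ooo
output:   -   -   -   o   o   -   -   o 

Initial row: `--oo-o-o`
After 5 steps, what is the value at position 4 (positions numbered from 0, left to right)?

-

--o-----
---o----
----o---
-----o--
------o-
position 4 holds -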